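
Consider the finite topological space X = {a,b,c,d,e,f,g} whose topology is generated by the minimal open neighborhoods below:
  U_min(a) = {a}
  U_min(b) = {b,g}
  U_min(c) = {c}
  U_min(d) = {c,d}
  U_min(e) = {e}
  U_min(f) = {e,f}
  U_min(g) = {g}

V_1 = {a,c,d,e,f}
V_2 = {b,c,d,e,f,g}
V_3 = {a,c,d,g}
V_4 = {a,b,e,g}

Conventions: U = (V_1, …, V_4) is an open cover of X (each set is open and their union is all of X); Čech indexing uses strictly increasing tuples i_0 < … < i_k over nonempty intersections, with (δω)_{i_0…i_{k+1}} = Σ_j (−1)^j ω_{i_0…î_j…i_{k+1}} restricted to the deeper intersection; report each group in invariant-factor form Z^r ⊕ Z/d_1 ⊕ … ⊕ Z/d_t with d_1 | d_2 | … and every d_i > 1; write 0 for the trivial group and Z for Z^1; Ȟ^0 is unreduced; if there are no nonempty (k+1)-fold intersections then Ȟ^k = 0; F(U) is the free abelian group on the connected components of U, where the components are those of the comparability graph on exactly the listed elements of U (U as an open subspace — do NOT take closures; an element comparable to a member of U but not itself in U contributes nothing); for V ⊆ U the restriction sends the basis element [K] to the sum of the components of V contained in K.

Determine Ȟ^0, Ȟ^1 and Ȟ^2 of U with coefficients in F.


Ȟ^0 = Z^4,  Ȟ^1 = 0,  Ȟ^2 = 0

nonempty intersections:
  V12={c,d,e,f} V13={a,c,d} V14={a,e} V23={c,d,g} V24={b,e,g} V34={a,g}
  V123={c,d} V124={e} V134={a} V234={g}
components per intersection:
  V1: {a} {c,d} {e,f}
  V2: {b,g} {c,d} {e,f}
  V3: {a} {c,d} {g}
  V4: {a} {b,g} {e}
  V12: {c,d} {e,f}
  V13: {a} {c,d}
  V14: {a} {e}
  V23: {c,d} {g}
  V24: {b,g} {e}
  V34: {a} {g}
  V123: {c,d}
  V124: {e}
  V134: {a}
  V234: {g}
C dims 12,12,4; δ0: rk 8, SNF 1^8; δ1: rk 4, SNF 1^4
Ȟ^0: (12−8)−0=4 ⇒ Z^4
Ȟ^1: (12−4)−8=0 ⇒ 0
Ȟ^2: (4−0)−4=0 ⇒ 0


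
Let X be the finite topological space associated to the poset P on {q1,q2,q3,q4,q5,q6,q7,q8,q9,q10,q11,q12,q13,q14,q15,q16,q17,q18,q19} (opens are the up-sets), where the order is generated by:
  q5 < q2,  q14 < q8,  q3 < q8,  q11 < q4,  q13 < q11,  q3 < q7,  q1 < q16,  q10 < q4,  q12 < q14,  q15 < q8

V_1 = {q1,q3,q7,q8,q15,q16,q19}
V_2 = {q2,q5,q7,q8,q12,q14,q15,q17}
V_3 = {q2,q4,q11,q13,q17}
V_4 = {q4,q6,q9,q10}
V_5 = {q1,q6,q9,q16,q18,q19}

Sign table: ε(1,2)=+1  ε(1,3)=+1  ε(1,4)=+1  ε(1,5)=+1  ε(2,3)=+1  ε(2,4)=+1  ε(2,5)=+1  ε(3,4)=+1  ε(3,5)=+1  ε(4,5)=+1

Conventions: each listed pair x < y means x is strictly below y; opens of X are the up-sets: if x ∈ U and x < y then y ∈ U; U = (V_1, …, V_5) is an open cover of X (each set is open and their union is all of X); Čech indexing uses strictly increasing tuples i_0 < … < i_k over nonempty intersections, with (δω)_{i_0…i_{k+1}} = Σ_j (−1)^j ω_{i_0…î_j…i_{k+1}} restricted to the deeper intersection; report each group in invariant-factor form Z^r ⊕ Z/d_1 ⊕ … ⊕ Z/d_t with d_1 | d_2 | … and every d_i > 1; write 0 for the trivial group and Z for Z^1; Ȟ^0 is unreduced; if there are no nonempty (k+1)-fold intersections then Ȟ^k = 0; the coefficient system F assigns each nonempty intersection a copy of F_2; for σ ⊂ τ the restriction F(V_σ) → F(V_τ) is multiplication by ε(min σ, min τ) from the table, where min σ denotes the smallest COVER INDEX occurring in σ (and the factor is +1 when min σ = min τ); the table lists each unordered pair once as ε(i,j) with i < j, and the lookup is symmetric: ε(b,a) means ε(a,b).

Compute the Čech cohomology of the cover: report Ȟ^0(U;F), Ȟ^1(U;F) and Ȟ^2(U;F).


cover nerve:
  V12={q7,q8,q15} V15={q1,q16,q19} V23={q2,q17} V34={q4} V45={q6,q9}
C dims 5,5; δ0: rk_F2 4
Ȟ^0: (5−4)−0=1 ⇒ Z/2
Ȟ^1: (5−0)−4=1 ⇒ Z/2
Ȟ^2: (0−0)−0=0 ⇒ 0

Ȟ^0 ≅ Z/2, Ȟ^1 ≅ Z/2, Ȟ^2 ≅ 0


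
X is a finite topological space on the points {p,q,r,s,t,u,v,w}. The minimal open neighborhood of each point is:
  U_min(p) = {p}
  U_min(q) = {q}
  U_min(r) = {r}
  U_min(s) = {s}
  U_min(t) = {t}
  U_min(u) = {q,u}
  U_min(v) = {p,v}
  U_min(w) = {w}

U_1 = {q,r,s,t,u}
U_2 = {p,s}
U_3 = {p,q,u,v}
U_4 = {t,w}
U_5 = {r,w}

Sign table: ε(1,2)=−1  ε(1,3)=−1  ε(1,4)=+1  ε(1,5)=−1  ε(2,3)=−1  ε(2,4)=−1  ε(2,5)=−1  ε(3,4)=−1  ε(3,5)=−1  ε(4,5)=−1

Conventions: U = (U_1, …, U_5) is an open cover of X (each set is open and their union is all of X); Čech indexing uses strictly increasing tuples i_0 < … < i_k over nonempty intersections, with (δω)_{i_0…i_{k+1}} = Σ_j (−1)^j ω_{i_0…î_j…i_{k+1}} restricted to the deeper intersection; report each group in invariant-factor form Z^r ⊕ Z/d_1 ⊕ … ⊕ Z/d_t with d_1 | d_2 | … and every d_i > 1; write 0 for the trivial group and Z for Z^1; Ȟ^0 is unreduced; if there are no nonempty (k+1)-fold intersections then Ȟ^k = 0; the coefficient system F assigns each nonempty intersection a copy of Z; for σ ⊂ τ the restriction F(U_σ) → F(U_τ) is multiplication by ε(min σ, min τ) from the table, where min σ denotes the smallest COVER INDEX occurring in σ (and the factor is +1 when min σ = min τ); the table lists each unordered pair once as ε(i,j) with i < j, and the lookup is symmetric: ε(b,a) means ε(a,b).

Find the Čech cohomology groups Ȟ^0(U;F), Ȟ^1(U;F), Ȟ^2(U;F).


nonempty intersections:
  U12={s} U13={q,u} U14={t} U15={r} U23={p} U45={w}
C dims 5,6; δ0: rk 5, SNF 1^4·2
Ȟ^0: (5−5)−0=0 ⇒ 0
Ȟ^1: (6−0)−5=1 plus torsion [2] ⇒ Z ⊕ Z/2
Ȟ^2: (0−0)−0=0 ⇒ 0

Ȟ^0(U;F) ≅ 0; Ȟ^1(U;F) ≅ Z ⊕ Z/2; Ȟ^2(U;F) ≅ 0


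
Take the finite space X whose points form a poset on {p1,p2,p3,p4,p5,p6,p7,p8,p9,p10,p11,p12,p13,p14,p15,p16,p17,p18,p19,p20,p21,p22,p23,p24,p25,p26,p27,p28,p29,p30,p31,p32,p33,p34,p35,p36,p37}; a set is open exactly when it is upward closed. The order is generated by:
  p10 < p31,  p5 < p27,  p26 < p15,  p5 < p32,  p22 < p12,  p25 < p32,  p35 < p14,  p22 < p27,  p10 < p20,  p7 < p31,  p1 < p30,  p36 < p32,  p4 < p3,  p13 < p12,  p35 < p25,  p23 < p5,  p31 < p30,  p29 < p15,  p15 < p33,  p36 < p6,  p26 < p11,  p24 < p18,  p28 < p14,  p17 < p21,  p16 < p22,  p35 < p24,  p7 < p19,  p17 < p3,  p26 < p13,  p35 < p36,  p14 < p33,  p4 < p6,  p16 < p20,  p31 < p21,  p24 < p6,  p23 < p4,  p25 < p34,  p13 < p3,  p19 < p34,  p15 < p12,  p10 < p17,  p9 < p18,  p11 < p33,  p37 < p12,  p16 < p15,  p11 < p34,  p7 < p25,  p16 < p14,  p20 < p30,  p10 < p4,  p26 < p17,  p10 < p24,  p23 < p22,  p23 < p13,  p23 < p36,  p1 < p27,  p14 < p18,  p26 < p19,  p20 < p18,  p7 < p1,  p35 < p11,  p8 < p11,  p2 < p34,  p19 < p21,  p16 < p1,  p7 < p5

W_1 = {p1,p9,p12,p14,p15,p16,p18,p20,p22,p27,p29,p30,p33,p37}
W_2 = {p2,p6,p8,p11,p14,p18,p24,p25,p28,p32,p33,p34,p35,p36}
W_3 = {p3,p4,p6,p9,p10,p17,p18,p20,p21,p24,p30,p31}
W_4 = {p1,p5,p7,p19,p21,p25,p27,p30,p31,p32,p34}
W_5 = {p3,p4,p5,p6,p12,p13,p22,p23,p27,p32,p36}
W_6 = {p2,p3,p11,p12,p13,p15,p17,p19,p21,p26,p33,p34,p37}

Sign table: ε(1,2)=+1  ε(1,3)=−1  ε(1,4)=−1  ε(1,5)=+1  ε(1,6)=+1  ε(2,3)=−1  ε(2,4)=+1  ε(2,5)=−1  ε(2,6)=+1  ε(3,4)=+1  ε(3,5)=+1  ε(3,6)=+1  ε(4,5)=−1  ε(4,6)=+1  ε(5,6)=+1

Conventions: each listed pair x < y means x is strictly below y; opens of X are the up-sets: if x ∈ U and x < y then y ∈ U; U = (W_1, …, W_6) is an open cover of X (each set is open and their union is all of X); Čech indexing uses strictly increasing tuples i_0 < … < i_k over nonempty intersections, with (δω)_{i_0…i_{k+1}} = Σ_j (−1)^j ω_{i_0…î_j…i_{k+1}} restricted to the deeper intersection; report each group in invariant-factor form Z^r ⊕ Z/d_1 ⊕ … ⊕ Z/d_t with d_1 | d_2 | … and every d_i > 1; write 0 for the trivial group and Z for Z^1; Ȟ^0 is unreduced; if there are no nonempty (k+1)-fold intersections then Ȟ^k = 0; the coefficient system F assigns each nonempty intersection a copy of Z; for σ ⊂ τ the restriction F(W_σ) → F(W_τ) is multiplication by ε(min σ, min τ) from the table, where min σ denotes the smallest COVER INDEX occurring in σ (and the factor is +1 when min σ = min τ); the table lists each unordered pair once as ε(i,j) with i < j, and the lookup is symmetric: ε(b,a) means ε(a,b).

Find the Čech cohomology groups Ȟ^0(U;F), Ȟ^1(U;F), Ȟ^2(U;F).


intersection data:
  W12={p14,p18,p33} W13={p9,p18,p20,p30} W14={p1,p27,p30} W15={p12,p22,p27} W16={p12,p15,p33,p37} W23={p6,p18,p24} W24={p25,p32,p34} W25={p6,p32,p36} W26={p2,p11,p33,p34} W34={p21,p30,p31} W35={p3,p4,p6} W36={p3,p17,p21} W45={p5,p27,p32} W46={p19,p21,p34} W56={p3,p12,p13}
  W123={p18} W126={p33} W134={p30} W145={p27} W156={p12} W235={p6} W245={p32} W246={p34} W346={p21} W356={p3}
C dims 6,15,10; δ0: rk 6, SNF 1^5·2; δ1: rk 9, SNF 1^9
Ȟ^0 = (6 − 6) − 0 = 0, so Ȟ^0 ≅ 0
Ȟ^1 = (15 − 9) − 6 = 0 plus torsion [2], so Ȟ^1 ≅ Z/2
Ȟ^2 = (10 − 0) − 9 = 1, so Ȟ^2 ≅ Z

Ȟ^0 ≅ 0, Ȟ^1 ≅ Z/2 and Ȟ^2 ≅ Z


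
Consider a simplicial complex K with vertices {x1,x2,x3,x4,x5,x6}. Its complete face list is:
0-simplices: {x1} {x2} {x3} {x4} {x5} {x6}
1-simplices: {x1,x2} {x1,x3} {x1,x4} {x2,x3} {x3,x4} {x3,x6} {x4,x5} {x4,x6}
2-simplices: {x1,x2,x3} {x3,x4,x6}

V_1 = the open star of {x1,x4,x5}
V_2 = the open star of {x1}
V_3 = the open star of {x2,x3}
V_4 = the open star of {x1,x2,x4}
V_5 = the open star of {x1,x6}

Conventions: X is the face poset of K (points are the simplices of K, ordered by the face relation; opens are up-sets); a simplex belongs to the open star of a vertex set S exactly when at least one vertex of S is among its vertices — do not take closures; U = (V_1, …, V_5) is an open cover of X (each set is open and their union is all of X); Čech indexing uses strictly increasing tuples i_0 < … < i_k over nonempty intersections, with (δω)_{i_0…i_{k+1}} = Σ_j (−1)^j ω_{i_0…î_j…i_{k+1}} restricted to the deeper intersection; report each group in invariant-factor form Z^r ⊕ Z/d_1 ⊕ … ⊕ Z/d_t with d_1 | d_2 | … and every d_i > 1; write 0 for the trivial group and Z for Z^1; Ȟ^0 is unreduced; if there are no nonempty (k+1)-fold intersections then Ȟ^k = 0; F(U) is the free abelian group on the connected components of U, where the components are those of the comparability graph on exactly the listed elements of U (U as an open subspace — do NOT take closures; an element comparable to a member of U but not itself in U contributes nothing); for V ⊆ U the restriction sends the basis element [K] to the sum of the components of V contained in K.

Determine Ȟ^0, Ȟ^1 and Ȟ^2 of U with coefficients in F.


nonempty intersections:
  V1={{x1},{x4},{x5},{x1,x2},{x1,x3},{x1,x4},{x3,x4},{x4,x5},{x4,x6},{x1,x2,x3},{x3,x4,x6}} V2={{x1},{x1,x2},{x1,x3},{x1,x4},{x1,x2,x3}} V3={{x2},{x3},{x1,x2},{x1,x3},{x2,x3},{x3,x4},{x3,x6},{x1,x2,x3},{x3,x4,x6}} V4={{x1},{x2},{x4},{x1,x2},{x1,x3},{x1,x4},{x2,x3},{x3,x4},{x4,x5},{x4,x6},{x1,x2,x3},{x3,x4,x6}} V5={{x1},{x6},{x1,x2},{x1,x3},{x1,x4},{x3,x6},{x4,x6},{x1,x2,x3},{x3,x4,x6}}
  V12={{x1},{x1,x2},{x1,x3},{x1,x4},{x1,x2,x3}} V13={{x1,x2},{x1,x3},{x3,x4},{x1,x2,x3},{x3,x4,x6}} V14={{x1},{x4},{x1,x2},{x1,x3},{x1,x4},{x3,x4},{x4,x5},{x4,x6},{x1,x2,x3},{x3,x4,x6}} V15={{x1},{x1,x2},{x1,x3},{x1,x4},{x4,x6},{x1,x2,x3},{x3,x4,x6}} V23={{x1,x2},{x1,x3},{x1,x2,x3}} V24={{x1},{x1,x2},{x1,x3},{x1,x4},{x1,x2,x3}} V25={{x1},{x1,x2},{x1,x3},{x1,x4},{x1,x2,x3}} V34={{x2},{x1,x2},{x1,x3},{x2,x3},{x3,x4},{x1,x2,x3},{x3,x4,x6}} V35={{x1,x2},{x1,x3},{x3,x6},{x1,x2,x3},{x3,x4,x6}} V45={{x1},{x1,x2},{x1,x3},{x1,x4},{x4,x6},{x1,x2,x3},{x3,x4,x6}}
  V123={{x1,x2},{x1,x3},{x1,x2,x3}} V124={{x1},{x1,x2},{x1,x3},{x1,x4},{x1,x2,x3}} V125={{x1},{x1,x2},{x1,x3},{x1,x4},{x1,x2,x3}} V134={{x1,x2},{x1,x3},{x3,x4},{x1,x2,x3},{x3,x4,x6}} V135={{x1,x2},{x1,x3},{x1,x2,x3},{x3,x4,x6}} V145={{x1},{x1,x2},{x1,x3},{x1,x4},{x4,x6},{x1,x2,x3},{x3,x4,x6}} V234={{x1,x2},{x1,x3},{x1,x2,x3}} V235={{x1,x2},{x1,x3},{x1,x2,x3}} V245={{x1},{x1,x2},{x1,x3},{x1,x4},{x1,x2,x3}} V345={{x1,x2},{x1,x3},{x1,x2,x3},{x3,x4,x6}}
  V1234={{x1,x2},{x1,x3},{x1,x2,x3}} V1235={{x1,x2},{x1,x3},{x1,x2,x3}} V1245={{x1},{x1,x2},{x1,x3},{x1,x4},{x1,x2,x3}} V1345={{x1,x2},{x1,x3},{x1,x2,x3},{x3,x4,x6}} V2345={{x1,x2},{x1,x3},{x1,x2,x3}}
  V12345={{x1,x2},{x1,x3},{x1,x2,x3}}
components per intersection:
  V1: {{x1},{x4},{x5},{x1,x2},{x1,x3},{x1,x4},{x3,x4},{x4,x5},{x4,x6},{x1,x2,x3},{x3,x4,x6}}
  V2: {{x1},{x1,x2},{x1,x3},{x1,x4},{x1,x2,x3}}
  V3: {{x2},{x3},{x1,x2},{x1,x3},{x2,x3},{x3,x4},{x3,x6},{x1,x2,x3},{x3,x4,x6}}
  V4: {{x1},{x2},{x4},{x1,x2},{x1,x3},{x1,x4},{x2,x3},{x3,x4},{x4,x5},{x4,x6},{x1,x2,x3},{x3,x4,x6}}
  V5: {{x1},{x1,x2},{x1,x3},{x1,x4},{x1,x2,x3}} {{x6},{x3,x6},{x4,x6},{x3,x4,x6}}
  V12: {{x1},{x1,x2},{x1,x3},{x1,x4},{x1,x2,x3}}
  V13: {{x1,x2},{x1,x3},{x1,x2,x3}} {{x3,x4},{x3,x4,x6}}
  V14: {{x1},{x4},{x1,x2},{x1,x3},{x1,x4},{x3,x4},{x4,x5},{x4,x6},{x1,x2,x3},{x3,x4,x6}}
  V15: {{x1},{x1,x2},{x1,x3},{x1,x4},{x1,x2,x3}} {{x4,x6},{x3,x4,x6}}
  V23: {{x1,x2},{x1,x3},{x1,x2,x3}}
  V24: {{x1},{x1,x2},{x1,x3},{x1,x4},{x1,x2,x3}}
  V25: {{x1},{x1,x2},{x1,x3},{x1,x4},{x1,x2,x3}}
  V34: {{x2},{x1,x2},{x1,x3},{x2,x3},{x1,x2,x3}} {{x3,x4},{x3,x4,x6}}
  V35: {{x1,x2},{x1,x3},{x1,x2,x3}} {{x3,x6},{x3,x4,x6}}
  V45: {{x1},{x1,x2},{x1,x3},{x1,x4},{x1,x2,x3}} {{x4,x6},{x3,x4,x6}}
  V123: {{x1,x2},{x1,x3},{x1,x2,x3}}
  V124: {{x1},{x1,x2},{x1,x3},{x1,x4},{x1,x2,x3}}
  V125: {{x1},{x1,x2},{x1,x3},{x1,x4},{x1,x2,x3}}
  V134: {{x1,x2},{x1,x3},{x1,x2,x3}} {{x3,x4},{x3,x4,x6}}
  V135: {{x1,x2},{x1,x3},{x1,x2,x3}} {{x3,x4,x6}}
  V145: {{x1},{x1,x2},{x1,x3},{x1,x4},{x1,x2,x3}} {{x4,x6},{x3,x4,x6}}
  V234: {{x1,x2},{x1,x3},{x1,x2,x3}}
  V235: {{x1,x2},{x1,x3},{x1,x2,x3}}
  V245: {{x1},{x1,x2},{x1,x3},{x1,x4},{x1,x2,x3}}
  V345: {{x1,x2},{x1,x3},{x1,x2,x3}} {{x3,x4,x6}}
  V1234: {{x1,x2},{x1,x3},{x1,x2,x3}}
  V1235: {{x1,x2},{x1,x3},{x1,x2,x3}}
  V1245: {{x1},{x1,x2},{x1,x3},{x1,x4},{x1,x2,x3}}
  V1345: {{x1,x2},{x1,x3},{x1,x2,x3}} {{x3,x4,x6}}
  V2345: {{x1,x2},{x1,x3},{x1,x2,x3}}
  V12345: {{x1,x2},{x1,x3},{x1,x2,x3}}
C dims 6,15,14,6; δ0: rk 5, SNF 1^5; δ1: rk 9, SNF 1^9; δ2: rk 5, SNF 1^5
Ȟ^0: (6−5)−0=1 ⇒ Z
Ȟ^1: (15−9)−5=1 ⇒ Z
Ȟ^2: (14−5)−9=0 ⇒ 0

Ȟ^0 ≅ Z; Ȟ^1 ≅ Z; Ȟ^2 ≅ 0


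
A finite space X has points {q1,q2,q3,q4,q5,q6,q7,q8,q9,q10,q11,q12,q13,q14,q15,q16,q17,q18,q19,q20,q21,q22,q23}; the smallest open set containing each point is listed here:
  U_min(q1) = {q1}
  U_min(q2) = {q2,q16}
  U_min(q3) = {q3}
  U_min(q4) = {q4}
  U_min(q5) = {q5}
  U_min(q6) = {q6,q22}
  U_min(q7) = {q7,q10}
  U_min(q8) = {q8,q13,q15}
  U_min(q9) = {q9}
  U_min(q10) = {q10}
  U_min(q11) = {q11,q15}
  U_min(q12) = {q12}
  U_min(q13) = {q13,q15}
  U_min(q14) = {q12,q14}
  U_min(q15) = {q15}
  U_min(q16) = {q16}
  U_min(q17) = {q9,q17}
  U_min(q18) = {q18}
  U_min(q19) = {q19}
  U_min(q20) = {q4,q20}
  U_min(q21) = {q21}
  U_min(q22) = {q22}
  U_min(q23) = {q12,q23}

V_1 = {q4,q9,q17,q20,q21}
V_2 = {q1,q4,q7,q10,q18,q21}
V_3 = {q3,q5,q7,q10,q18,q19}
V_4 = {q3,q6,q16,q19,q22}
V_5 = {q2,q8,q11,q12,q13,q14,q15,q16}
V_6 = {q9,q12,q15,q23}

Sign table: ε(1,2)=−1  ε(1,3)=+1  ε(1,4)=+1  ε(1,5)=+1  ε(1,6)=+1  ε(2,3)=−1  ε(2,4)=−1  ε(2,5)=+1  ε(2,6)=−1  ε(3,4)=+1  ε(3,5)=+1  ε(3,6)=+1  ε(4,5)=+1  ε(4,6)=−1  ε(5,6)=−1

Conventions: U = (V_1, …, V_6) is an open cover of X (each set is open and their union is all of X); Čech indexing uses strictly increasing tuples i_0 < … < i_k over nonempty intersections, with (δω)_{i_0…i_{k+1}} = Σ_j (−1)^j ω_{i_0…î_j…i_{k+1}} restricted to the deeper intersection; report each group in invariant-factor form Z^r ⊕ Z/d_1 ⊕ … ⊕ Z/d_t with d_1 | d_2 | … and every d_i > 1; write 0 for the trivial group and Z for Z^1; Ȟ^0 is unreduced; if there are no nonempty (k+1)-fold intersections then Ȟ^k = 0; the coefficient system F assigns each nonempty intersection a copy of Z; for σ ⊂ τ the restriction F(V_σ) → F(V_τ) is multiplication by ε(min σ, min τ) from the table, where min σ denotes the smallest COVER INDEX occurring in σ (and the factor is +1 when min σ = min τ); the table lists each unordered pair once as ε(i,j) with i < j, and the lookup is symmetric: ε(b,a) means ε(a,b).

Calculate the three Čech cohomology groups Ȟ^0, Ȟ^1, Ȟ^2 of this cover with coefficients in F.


intersection data:
  V12={q4,q21} V16={q9} V23={q7,q10,q18} V34={q3,q19} V45={q16} V56={q12,q15}
C dims 6,6; δ0: rk 6, SNF 1^5·2
Ȟ^0 = (6 − 6) − 0 = 0, so Ȟ^0 ≅ 0
Ȟ^1 = (6 − 0) − 6 = 0 plus torsion [2], so Ȟ^1 ≅ Z/2
Ȟ^2 = (0 − 0) − 0 = 0, so Ȟ^2 ≅ 0

Ȟ^0 ≅ 0; Ȟ^1 ≅ Z/2; Ȟ^2 ≅ 0


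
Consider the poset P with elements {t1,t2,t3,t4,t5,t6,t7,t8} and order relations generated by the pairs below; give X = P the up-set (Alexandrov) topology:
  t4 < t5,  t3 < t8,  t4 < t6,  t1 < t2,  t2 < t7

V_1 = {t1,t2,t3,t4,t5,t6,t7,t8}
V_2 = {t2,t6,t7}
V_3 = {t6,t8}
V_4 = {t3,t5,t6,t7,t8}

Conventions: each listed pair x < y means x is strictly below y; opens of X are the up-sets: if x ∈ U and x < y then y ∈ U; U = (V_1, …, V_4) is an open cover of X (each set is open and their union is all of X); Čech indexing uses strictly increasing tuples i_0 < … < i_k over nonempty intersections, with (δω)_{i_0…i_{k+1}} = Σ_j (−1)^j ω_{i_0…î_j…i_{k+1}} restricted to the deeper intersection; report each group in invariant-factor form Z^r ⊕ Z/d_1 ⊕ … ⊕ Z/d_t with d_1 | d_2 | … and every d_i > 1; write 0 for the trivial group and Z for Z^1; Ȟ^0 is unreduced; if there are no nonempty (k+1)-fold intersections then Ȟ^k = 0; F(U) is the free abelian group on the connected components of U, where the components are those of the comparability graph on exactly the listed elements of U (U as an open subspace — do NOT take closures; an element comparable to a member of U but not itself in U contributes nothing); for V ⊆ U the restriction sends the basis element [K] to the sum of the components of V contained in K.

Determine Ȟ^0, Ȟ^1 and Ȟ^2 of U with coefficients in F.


nerve of the cover:
  V12={t2,t6,t7} V13={t6,t8} V14={t3,t5,t6,t7,t8} V23={t6} V24={t6,t7} V34={t6,t8}
  V123={t6} V124={t6,t7} V134={t6,t8} V234={t6}
  V1234={t6}
components per intersection:
  V1: {t1,t2,t7} {t3,t8} {t4,t5,t6}
  V2: {t2,t7} {t6}
  V3: {t6} {t8}
  V4: {t3,t8} {t5} {t6} {t7}
  V12: {t2,t7} {t6}
  V13: {t6} {t8}
  V14: {t3,t8} {t5} {t6} {t7}
  V23: {t6}
  V24: {t6} {t7}
  V34: {t6} {t8}
  V123: {t6}
  V124: {t6} {t7}
  V134: {t6} {t8}
  V234: {t6}
  V1234: {t6}
C dims 11,13,6,1; δ0: rk 8, SNF 1^8; δ1: rk 5, SNF 1^5; δ2: rk 1, SNF 1^1
Ȟ^0 = (11 − 8) − 0 = 3, so Ȟ^0 ≅ Z^3
Ȟ^1 = (13 − 5) − 8 = 0, so Ȟ^1 ≅ 0
Ȟ^2 = (6 − 1) − 5 = 0, so Ȟ^2 ≅ 0

Ȟ^0(U;F) ≅ Z^3,  Ȟ^1(U;F) ≅ 0,  Ȟ^2(U;F) ≅ 0


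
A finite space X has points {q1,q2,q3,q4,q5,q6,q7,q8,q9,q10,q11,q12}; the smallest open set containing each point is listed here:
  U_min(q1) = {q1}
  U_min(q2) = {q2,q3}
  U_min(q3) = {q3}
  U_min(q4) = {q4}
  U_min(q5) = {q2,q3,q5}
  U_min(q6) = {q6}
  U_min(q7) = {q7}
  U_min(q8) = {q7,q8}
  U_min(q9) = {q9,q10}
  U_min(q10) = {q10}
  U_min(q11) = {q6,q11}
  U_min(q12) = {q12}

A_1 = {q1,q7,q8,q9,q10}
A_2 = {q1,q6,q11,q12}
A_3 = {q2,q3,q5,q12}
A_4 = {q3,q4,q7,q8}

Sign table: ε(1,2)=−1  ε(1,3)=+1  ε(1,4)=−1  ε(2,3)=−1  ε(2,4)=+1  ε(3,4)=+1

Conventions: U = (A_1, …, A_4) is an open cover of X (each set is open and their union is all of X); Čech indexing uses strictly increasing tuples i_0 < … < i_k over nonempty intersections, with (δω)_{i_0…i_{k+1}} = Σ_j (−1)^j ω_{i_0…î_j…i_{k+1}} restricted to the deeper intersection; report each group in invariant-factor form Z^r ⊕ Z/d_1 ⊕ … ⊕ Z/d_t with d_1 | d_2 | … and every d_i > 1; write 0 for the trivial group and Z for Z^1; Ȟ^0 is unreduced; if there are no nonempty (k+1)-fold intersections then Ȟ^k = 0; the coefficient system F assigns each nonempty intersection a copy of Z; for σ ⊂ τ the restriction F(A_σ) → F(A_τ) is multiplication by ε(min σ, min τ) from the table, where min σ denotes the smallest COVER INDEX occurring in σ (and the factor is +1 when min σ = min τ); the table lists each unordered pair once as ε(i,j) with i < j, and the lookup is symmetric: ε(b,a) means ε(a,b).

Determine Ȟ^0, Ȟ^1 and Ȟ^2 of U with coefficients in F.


cover nerve:
  A12={q1} A14={q7,q8} A23={q12} A34={q3}
C dims 4,4; δ0: rk 4, SNF 1^3·2
Ȟ^0: (4−4)−0=0 ⇒ 0
Ȟ^1: (4−0)−4=0 plus torsion [2] ⇒ Z/2
Ȟ^2: (0−0)−0=0 ⇒ 0

Ȟ^0 ≅ 0; Ȟ^1 ≅ Z/2; Ȟ^2 ≅ 0


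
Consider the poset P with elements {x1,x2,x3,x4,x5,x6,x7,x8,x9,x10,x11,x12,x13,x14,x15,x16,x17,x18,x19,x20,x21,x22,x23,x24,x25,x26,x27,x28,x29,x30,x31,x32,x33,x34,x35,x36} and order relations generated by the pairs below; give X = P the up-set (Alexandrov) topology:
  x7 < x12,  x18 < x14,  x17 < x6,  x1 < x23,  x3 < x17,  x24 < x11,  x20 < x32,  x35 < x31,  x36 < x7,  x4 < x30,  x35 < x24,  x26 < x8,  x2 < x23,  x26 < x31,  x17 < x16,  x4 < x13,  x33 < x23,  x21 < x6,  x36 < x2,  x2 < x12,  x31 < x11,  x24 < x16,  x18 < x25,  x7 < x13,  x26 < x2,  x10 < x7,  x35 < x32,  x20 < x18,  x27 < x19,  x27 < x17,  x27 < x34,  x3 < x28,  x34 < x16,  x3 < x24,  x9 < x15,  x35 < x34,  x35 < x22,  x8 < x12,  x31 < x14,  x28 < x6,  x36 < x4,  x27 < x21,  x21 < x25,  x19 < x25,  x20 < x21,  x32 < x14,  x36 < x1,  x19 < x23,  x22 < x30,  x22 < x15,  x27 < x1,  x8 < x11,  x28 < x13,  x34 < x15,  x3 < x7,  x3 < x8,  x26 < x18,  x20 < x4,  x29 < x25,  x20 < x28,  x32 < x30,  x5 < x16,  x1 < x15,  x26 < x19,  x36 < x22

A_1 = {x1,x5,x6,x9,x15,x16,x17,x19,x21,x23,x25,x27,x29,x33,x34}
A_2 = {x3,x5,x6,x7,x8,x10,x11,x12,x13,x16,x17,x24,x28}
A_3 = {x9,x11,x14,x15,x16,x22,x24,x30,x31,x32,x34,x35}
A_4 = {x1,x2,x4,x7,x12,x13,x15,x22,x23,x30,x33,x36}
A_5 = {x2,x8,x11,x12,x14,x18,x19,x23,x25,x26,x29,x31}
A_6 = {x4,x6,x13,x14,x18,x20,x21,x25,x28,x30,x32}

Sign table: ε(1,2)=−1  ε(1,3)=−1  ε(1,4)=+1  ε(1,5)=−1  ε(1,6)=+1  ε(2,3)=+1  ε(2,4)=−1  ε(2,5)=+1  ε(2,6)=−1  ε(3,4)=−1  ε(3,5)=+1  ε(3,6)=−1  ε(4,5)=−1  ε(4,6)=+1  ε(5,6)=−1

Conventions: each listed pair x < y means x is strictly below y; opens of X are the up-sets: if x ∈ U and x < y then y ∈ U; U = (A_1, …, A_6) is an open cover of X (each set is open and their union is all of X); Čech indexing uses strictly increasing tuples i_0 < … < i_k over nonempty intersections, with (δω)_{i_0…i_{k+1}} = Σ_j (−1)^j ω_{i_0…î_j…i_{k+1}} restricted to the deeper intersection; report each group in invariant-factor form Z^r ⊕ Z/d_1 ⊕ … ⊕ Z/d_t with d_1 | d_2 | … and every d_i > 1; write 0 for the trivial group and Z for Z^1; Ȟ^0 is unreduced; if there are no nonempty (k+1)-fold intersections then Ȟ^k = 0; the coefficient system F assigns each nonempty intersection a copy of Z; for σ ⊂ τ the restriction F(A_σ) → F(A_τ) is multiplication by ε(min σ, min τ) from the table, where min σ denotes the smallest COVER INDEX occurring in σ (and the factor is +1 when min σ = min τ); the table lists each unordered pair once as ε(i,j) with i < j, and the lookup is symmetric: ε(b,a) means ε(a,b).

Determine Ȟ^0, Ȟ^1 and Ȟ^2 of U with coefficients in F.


cover nerve:
  A12={x5,x6,x16,x17} A13={x9,x15,x16,x34} A14={x1,x15,x23,x33} A15={x19,x23,x25,x29} A16={x6,x21,x25} A23={x11,x16,x24} A24={x7,x12,x13} A25={x8,x11,x12} A26={x6,x13,x28} A34={x15,x22,x30} A35={x11,x14,x31} A36={x14,x30,x32} A45={x2,x12,x23} A46={x4,x13,x30} A56={x14,x18,x25}
  A123={x16} A126={x6} A134={x15} A145={x23} A156={x25} A235={x11} A245={x12} A246={x13} A346={x30} A356={x14}
C dims 6,15,10; δ0: rk 5, SNF 1^5; δ1: rk 10, SNF 1^9·2
Ȟ^0: (6−5)−0=1 ⇒ Z
Ȟ^1: (15−10)−5=0 ⇒ 0
Ȟ^2: (10−0)−10=0 plus torsion [2] ⇒ Z/2

Ȟ^0 ≅ Z; Ȟ^1 ≅ 0; Ȟ^2 ≅ Z/2


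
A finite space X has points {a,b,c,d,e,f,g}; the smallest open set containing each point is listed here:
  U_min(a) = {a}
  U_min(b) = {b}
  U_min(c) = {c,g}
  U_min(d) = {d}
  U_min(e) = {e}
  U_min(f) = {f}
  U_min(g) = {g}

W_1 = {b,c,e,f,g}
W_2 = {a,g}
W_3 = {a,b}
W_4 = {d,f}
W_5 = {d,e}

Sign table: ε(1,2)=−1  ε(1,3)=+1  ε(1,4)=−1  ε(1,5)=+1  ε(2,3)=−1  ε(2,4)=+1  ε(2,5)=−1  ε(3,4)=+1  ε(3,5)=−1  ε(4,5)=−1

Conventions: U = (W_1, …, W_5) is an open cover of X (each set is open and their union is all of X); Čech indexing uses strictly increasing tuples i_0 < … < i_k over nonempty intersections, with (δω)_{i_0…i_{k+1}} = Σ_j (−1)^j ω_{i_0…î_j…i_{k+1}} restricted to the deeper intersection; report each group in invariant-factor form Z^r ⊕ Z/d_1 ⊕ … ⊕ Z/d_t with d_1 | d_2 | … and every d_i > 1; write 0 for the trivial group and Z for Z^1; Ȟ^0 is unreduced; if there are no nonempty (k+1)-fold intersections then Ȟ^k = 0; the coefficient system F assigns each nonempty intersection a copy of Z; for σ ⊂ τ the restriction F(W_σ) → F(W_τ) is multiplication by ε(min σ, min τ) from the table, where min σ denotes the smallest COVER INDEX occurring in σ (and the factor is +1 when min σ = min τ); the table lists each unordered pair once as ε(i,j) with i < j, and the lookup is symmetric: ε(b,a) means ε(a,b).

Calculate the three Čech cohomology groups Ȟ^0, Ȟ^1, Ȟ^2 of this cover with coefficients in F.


nerve simplices:
  W12={g} W13={b} W14={f} W15={e} W23={a} W45={d}
C dims 5,6; δ0: rk 4, SNF 1^4
degree 0: 5−4−0 = 1 → Ȟ^0 ≅ Z
degree 1: 6−0−4 = 2 → Ȟ^1 ≅ Z^2
degree 2: 0−0−0 = 0 → Ȟ^2 ≅ 0

Ȟ^0 = Z, Ȟ^1 = Z^2, Ȟ^2 = 0


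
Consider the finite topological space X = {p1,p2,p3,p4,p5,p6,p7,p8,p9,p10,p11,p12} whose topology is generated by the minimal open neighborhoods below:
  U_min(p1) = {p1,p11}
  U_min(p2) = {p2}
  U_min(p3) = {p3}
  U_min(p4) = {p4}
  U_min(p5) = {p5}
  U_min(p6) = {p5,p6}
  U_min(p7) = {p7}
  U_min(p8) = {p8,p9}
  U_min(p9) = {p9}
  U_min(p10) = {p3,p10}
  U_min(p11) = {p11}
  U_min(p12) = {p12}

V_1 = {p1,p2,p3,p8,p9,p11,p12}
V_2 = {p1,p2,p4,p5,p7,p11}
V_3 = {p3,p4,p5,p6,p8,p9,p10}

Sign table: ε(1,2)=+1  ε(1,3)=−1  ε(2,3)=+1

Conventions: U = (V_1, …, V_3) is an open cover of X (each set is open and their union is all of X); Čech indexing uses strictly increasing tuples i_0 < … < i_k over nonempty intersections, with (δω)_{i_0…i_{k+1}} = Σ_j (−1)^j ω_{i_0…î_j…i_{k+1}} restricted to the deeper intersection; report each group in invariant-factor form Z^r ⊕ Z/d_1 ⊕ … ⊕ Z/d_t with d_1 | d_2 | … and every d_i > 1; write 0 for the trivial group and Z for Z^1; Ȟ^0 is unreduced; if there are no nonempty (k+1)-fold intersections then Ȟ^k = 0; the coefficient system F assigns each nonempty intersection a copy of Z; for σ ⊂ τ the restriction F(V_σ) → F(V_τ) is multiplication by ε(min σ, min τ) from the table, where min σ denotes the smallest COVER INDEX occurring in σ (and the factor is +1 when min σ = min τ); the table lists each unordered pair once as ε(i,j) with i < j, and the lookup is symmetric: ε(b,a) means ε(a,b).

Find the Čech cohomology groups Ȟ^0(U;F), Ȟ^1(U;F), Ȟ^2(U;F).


intersection data:
  V12={p1,p2,p11} V13={p3,p8,p9} V23={p4,p5}
C dims 3,3; δ0: rk 3, SNF 1^2·2
Ȟ^0 = (3 − 3) − 0 = 0, so Ȟ^0 ≅ 0
Ȟ^1 = (3 − 0) − 3 = 0 plus torsion [2], so Ȟ^1 ≅ Z/2
Ȟ^2 = (0 − 0) − 0 = 0, so Ȟ^2 ≅ 0

Ȟ^0 ≅ 0, Ȟ^1 ≅ Z/2, Ȟ^2 ≅ 0


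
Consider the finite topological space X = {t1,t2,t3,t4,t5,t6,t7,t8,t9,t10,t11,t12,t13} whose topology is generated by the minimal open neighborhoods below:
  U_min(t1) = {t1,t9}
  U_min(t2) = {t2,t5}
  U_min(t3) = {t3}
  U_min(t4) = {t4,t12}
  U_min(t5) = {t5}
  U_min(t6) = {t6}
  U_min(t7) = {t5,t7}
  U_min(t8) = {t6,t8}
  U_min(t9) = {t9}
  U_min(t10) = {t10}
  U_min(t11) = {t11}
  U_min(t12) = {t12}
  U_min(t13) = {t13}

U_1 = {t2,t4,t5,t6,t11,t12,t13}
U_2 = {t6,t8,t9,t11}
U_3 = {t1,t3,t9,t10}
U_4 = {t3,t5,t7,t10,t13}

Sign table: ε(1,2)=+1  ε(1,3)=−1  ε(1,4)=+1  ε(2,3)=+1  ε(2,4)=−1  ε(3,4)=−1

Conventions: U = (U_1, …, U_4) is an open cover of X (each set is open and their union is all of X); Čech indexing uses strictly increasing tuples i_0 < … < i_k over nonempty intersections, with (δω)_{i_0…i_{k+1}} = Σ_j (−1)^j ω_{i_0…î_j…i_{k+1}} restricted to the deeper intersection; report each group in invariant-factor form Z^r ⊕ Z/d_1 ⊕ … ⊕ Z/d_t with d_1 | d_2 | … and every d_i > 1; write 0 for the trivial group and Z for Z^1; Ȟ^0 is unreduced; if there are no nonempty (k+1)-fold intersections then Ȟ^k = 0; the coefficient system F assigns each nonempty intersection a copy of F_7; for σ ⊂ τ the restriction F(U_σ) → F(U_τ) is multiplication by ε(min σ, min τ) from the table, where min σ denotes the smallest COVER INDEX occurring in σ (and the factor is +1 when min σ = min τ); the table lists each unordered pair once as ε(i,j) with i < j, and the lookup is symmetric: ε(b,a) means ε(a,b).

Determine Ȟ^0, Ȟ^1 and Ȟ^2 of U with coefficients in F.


Ȟ^0 ≅ 0, Ȟ^1 ≅ 0, Ȟ^2 ≅ 0

nerve simplices:
  U12={t6,t11} U14={t5,t13} U23={t9} U34={t3,t10}
C dims 4,4; δ0: rk_F7 4
degree 0: 4−4−0 = 0 → Ȟ^0 ≅ 0
degree 1: 4−0−4 = 0 → Ȟ^1 ≅ 0
degree 2: 0−0−0 = 0 → Ȟ^2 ≅ 0


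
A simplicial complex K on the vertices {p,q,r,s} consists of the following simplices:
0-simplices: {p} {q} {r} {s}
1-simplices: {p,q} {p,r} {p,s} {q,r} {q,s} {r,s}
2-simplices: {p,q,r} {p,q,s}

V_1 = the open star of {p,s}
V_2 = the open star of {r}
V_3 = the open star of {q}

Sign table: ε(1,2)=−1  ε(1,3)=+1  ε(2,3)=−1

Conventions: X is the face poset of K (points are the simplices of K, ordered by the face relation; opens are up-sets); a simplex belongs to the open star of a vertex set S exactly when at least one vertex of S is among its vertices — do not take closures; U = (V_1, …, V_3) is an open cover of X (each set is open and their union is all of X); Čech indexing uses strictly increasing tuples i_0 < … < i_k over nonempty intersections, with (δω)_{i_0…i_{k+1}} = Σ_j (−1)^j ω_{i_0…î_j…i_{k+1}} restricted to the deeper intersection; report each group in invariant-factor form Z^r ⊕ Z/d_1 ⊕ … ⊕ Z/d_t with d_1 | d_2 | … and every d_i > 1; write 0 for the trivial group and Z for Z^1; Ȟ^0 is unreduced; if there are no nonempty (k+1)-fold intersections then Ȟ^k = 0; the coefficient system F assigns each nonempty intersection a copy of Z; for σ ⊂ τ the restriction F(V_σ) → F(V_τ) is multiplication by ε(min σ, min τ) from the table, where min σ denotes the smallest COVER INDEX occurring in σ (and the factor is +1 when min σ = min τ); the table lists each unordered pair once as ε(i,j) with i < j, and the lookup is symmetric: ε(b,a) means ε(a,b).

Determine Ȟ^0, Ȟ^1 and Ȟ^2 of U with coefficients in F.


intersection data:
  V1={{p},{s},{p,q},{p,r},{p,s},{q,s},{r,s},{p,q,r},{p,q,s}} V2={{r},{p,r},{q,r},{r,s},{p,q,r}} V3={{q},{p,q},{q,r},{q,s},{p,q,r},{p,q,s}}
  V12={{p,r},{r,s},{p,q,r}} V13={{p,q},{q,s},{p,q,r},{p,q,s}} V23={{q,r},{p,q,r}}
  V123={{p,q,r}}
C dims 3,3,1; δ0: rk 2, SNF 1^2; δ1: rk 1, SNF 1^1
Ȟ^0 = (3 − 2) − 0 = 1, so Ȟ^0 ≅ Z
Ȟ^1 = (3 − 1) − 2 = 0, so Ȟ^1 ≅ 0
Ȟ^2 = (1 − 0) − 1 = 0, so Ȟ^2 ≅ 0

Ȟ^0(U;F) ≅ Z; Ȟ^1(U;F) ≅ 0; Ȟ^2(U;F) ≅ 0


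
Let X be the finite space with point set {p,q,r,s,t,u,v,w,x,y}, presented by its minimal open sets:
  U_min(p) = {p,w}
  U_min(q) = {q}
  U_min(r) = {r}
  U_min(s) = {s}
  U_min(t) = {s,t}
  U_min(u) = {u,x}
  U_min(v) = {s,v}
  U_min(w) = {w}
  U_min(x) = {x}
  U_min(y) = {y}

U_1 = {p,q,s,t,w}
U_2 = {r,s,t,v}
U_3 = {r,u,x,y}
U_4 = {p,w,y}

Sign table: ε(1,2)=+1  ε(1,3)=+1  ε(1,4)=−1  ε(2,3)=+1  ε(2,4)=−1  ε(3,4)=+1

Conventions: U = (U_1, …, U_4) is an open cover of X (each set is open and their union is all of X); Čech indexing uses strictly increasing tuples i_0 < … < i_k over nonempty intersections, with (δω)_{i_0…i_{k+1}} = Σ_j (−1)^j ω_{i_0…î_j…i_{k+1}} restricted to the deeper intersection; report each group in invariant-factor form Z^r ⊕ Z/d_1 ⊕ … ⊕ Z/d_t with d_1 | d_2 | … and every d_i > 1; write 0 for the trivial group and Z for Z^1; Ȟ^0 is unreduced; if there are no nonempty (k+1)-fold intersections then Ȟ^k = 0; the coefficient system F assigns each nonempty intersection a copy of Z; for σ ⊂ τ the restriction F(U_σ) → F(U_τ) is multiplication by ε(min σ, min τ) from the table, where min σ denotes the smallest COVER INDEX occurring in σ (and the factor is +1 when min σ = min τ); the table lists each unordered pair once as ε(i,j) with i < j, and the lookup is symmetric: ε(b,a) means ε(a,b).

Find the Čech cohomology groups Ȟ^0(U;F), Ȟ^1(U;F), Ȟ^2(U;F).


intersection data:
  U12={s,t} U14={p,w} U23={r} U34={y}
C dims 4,4; δ0: rk 4, SNF 1^3·2
Ȟ^0 = (4 − 4) − 0 = 0, so Ȟ^0 ≅ 0
Ȟ^1 = (4 − 0) − 4 = 0 plus torsion [2], so Ȟ^1 ≅ Z/2
Ȟ^2 = (0 − 0) − 0 = 0, so Ȟ^2 ≅ 0

Ȟ^0 ≅ 0,  Ȟ^1 ≅ Z/2,  Ȟ^2 ≅ 0


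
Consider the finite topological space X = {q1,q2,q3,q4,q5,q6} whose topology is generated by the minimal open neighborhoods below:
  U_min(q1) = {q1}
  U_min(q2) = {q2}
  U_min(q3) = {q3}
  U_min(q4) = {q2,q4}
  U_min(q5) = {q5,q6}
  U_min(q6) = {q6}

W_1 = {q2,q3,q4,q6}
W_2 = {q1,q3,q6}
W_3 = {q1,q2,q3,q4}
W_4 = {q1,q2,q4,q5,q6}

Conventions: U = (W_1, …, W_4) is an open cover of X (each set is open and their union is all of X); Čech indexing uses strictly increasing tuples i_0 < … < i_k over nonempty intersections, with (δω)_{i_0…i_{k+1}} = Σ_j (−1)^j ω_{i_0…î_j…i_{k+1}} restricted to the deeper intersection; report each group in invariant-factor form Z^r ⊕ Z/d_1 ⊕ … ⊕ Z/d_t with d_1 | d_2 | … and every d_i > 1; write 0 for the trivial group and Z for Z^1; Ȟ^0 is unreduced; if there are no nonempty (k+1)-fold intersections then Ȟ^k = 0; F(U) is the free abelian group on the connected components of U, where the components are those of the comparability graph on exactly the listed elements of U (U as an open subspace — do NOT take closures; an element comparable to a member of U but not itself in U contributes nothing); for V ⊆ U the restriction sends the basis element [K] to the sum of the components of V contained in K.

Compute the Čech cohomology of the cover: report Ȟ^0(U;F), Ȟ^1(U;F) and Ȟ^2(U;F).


nonempty overlaps:
  W12={q3,q6} W13={q2,q3,q4} W14={q2,q4,q6} W23={q1,q3} W24={q1,q6} W34={q1,q2,q4}
  W123={q3} W124={q6} W134={q2,q4} W234={q1}
components per intersection:
  W1: {q2,q4} {q3} {q6}
  W2: {q1} {q3} {q6}
  W3: {q1} {q2,q4} {q3}
  W4: {q1} {q2,q4} {q5,q6}
  W12: {q3} {q6}
  W13: {q2,q4} {q3}
  W14: {q2,q4} {q6}
  W23: {q1} {q3}
  W24: {q1} {q6}
  W34: {q1} {q2,q4}
  W123: {q3}
  W124: {q6}
  W134: {q2,q4}
  W234: {q1}
C dims 12,12,4; δ0: rk 8, SNF 1^8; δ1: rk 4, SNF 1^4
degree 0: 12−8−0 = 4 → Ȟ^0 ≅ Z^4
degree 1: 12−4−8 = 0 → Ȟ^1 ≅ 0
degree 2: 4−0−4 = 0 → Ȟ^2 ≅ 0

Ȟ^0 = Z^4; Ȟ^1 = 0; Ȟ^2 = 0


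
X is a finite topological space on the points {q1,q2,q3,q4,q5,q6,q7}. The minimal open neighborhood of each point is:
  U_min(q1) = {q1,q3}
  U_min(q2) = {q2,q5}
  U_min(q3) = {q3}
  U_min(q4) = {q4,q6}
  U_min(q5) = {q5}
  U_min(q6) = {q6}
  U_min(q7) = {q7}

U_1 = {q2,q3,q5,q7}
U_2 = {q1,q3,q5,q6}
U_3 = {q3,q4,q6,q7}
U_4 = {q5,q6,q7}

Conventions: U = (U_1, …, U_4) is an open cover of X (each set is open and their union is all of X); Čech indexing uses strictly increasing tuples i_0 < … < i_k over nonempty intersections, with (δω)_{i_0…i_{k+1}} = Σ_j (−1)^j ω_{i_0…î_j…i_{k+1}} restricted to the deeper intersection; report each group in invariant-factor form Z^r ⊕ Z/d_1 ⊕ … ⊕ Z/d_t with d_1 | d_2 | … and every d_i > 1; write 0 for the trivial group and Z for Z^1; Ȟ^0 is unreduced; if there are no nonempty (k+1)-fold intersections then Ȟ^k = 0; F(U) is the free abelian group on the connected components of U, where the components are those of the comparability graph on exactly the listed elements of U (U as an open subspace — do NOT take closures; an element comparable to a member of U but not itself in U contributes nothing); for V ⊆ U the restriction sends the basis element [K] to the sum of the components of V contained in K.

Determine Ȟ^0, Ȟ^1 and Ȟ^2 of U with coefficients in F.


Ȟ^0 = Z^4, Ȟ^1 = 0, Ȟ^2 = 0

nonempty overlaps:
  U12={q3,q5} U13={q3,q7} U14={q5,q7} U23={q3,q6} U24={q5,q6} U34={q6,q7}
  U123={q3} U124={q5} U134={q7} U234={q6}
components per intersection:
  U1: {q2,q5} {q3} {q7}
  U2: {q1,q3} {q5} {q6}
  U3: {q3} {q4,q6} {q7}
  U4: {q5} {q6} {q7}
  U12: {q3} {q5}
  U13: {q3} {q7}
  U14: {q5} {q7}
  U23: {q3} {q6}
  U24: {q5} {q6}
  U34: {q6} {q7}
  U123: {q3}
  U124: {q5}
  U134: {q7}
  U234: {q6}
C dims 12,12,4; δ0: rk 8, SNF 1^8; δ1: rk 4, SNF 1^4
degree 0: 12−8−0 = 4 → Ȟ^0 ≅ Z^4
degree 1: 12−4−8 = 0 → Ȟ^1 ≅ 0
degree 2: 4−0−4 = 0 → Ȟ^2 ≅ 0


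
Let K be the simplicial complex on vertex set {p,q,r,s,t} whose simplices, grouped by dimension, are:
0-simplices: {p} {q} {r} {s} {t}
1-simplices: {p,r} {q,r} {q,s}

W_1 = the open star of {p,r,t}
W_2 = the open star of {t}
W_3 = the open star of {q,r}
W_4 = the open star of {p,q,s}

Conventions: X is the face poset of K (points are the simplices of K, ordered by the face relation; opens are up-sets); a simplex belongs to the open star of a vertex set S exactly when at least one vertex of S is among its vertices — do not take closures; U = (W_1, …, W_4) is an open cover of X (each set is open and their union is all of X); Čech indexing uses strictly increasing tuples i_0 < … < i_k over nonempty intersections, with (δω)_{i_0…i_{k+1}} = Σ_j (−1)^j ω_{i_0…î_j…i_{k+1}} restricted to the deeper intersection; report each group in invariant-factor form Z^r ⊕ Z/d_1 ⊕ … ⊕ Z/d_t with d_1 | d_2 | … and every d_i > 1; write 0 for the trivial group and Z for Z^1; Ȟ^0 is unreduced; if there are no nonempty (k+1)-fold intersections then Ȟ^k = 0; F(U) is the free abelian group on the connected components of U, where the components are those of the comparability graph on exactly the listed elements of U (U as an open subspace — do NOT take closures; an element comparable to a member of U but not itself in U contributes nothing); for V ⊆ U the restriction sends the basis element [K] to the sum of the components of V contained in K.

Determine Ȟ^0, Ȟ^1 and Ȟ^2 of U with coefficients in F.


Ȟ^0(U;F) ≅ Z^2, Ȟ^1(U;F) ≅ 0 and Ȟ^2(U;F) ≅ 0

nerve of the cover:
  W1={{p},{r},{t},{p,r},{q,r}} W2={{t}} W3={{q},{r},{p,r},{q,r},{q,s}} W4={{p},{q},{s},{p,r},{q,r},{q,s}}
  W12={{t}} W13={{r},{p,r},{q,r}} W14={{p},{p,r},{q,r}} W34={{q},{p,r},{q,r},{q,s}}
  W134={{p,r},{q,r}}
components per intersection:
  W1: {{p},{r},{p,r},{q,r}} {{t}}
  W2: {{t}}
  W3: {{q},{r},{p,r},{q,r},{q,s}}
  W4: {{p},{p,r}} {{q},{s},{q,r},{q,s}}
  W12: {{t}}
  W13: {{r},{p,r},{q,r}}
  W14: {{p},{p,r}} {{q,r}}
  W34: {{q},{q,r},{q,s}} {{p,r}}
  W134: {{p,r}} {{q,r}}
C dims 6,6,2; δ0: rk 4, SNF 1^4; δ1: rk 2, SNF 1^2
Ȟ^0 = (6 − 4) − 0 = 2, so Ȟ^0 ≅ Z^2
Ȟ^1 = (6 − 2) − 4 = 0, so Ȟ^1 ≅ 0
Ȟ^2 = (2 − 0) − 2 = 0, so Ȟ^2 ≅ 0


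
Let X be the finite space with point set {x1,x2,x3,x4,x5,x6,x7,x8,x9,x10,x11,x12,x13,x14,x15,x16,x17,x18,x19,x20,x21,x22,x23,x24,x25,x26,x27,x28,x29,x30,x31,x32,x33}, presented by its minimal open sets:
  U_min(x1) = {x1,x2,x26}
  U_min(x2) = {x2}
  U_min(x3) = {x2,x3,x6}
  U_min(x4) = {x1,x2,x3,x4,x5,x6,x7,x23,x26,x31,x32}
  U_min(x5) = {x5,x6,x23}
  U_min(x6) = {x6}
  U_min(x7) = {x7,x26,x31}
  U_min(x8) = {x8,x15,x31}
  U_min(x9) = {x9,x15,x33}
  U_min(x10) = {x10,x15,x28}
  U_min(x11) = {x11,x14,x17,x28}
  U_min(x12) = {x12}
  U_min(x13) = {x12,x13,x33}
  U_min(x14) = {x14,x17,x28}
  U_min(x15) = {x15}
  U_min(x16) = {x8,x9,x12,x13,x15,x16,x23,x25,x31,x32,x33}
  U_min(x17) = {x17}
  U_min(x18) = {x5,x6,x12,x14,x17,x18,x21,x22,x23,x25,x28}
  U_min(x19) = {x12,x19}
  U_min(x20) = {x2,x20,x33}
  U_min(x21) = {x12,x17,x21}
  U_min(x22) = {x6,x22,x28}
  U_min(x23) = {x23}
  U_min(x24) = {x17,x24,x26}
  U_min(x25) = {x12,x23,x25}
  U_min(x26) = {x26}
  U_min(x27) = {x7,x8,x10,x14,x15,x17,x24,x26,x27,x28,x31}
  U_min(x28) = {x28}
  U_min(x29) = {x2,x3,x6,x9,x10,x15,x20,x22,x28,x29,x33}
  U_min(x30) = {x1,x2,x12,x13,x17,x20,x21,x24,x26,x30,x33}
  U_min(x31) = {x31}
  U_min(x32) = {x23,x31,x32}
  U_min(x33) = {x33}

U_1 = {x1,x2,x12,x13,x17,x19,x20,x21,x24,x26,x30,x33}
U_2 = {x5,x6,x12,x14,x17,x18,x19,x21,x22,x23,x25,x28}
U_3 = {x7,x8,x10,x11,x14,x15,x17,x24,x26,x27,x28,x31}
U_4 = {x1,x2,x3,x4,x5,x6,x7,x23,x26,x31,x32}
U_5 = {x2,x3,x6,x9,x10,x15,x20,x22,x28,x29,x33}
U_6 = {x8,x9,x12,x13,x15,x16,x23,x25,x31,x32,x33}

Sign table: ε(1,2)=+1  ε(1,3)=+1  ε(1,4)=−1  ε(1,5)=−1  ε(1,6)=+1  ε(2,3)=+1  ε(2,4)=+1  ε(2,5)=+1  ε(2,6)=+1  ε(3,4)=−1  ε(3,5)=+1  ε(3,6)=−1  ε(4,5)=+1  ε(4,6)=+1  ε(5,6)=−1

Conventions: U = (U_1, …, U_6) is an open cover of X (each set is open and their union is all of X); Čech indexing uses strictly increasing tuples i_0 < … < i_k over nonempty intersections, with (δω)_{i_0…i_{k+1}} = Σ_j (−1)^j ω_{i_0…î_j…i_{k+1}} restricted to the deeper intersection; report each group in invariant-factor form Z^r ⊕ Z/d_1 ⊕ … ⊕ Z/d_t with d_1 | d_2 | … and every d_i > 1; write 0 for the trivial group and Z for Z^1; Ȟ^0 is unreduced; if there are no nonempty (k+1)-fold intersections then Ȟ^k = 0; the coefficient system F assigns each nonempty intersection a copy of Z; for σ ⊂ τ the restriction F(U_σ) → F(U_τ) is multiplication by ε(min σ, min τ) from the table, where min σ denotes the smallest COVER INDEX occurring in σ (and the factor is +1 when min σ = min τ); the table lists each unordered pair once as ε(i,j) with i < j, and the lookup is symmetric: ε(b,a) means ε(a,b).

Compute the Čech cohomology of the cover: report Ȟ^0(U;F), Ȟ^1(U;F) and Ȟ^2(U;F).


Ȟ^0 ≅ 0; Ȟ^1 ≅ Z/2; Ȟ^2 ≅ Z

nerve of the cover:
  U12={x12,x17,x19,x21} U13={x17,x24,x26} U14={x1,x2,x26} U15={x2,x20,x33} U16={x12,x13,x33} U23={x14,x17,x28} U24={x5,x6,x23} U25={x6,x22,x28} U26={x12,x23,x25} U34={x7,x26,x31} U35={x10,x15,x28} U36={x8,x15,x31} U45={x2,x3,x6} U46={x23,x31,x32} U56={x9,x15,x33}
  U123={x17} U126={x12} U134={x26} U145={x2} U156={x33} U235={x28} U245={x6} U246={x23} U346={x31} U356={x15}
C dims 6,15,10; δ0: rk 6, SNF 1^5·2; δ1: rk 9, SNF 1^9
Ȟ^0 = (6 − 6) − 0 = 0, so Ȟ^0 ≅ 0
Ȟ^1 = (15 − 9) − 6 = 0 plus torsion [2], so Ȟ^1 ≅ Z/2
Ȟ^2 = (10 − 0) − 9 = 1, so Ȟ^2 ≅ Z
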